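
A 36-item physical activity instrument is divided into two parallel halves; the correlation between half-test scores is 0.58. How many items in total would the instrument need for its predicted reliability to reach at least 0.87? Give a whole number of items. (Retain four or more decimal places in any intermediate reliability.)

88

r_full = 2(0.58)/(1 + 0.58) = 0.7342
Solve Spearman-Brown for n: n = 0.87(1 − 0.7342) / [0.7342(1 − 0.87)] = 2.4228
Required items = 2.4228 × 36 = 87.22, so 88 items.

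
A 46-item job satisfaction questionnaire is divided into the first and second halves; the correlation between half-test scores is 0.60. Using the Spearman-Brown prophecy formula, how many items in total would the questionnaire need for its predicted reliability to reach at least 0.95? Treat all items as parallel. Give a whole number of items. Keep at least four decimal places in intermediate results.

Corrected full-test reliability: r_full = 2 × 0.60 / (1 + 0.60) ≈ 0.7500
n = r_tgt(1 − r_full) / [r_full(1 − r_tgt)] = 0.95 × 0.2500 / (0.7500 × 0.05) ≈ 6.3333
Items = 6.3333 × 46 ≈ 291.33 → 292

292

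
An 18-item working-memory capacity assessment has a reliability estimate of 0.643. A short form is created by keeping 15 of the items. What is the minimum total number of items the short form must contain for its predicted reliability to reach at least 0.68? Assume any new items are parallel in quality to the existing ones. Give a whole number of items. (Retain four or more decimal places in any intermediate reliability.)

22

Short-form reliability: n = 15/18 = 0.8333; r_15 = n·r/(1+(n−1)r) ≈ 0.6001
Then solve for n' with r_old = 0.6001, r_target = 0.68: n' = 0.68(1 − 0.6001)/[0.6001(1 − 0.68)] = 1.4161
Items = 1.4161 × 15 ≈ 21.24 → 22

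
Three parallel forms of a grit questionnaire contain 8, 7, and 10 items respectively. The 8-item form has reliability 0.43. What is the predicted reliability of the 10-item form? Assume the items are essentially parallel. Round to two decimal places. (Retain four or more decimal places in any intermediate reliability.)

0.49

The 7-item form is not needed; work directly from the 8-item form with n = 10/8 = 1.2500.
r_{10} = n·r / (1 + (n − 1)·r) = 0.5375 / 1.1075 ≈ 0.4853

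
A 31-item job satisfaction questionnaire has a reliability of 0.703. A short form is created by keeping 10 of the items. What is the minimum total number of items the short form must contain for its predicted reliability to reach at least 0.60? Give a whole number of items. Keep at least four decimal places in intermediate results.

20

First, r for the 10-item form: n = 10/31 = 0.3226, so r_10 = 0.3226·0.703/(1 + (0.3226 − 1)·0.703) = 0.4330
Then solve for n' with r_old = 0.4330, r_target = 0.60: n' = 0.60(1 − 0.4330)/[0.4330(1 − 0.60)] = 1.9642
Total items = 1.9642 × 10 = 19.64, rounded up to 20.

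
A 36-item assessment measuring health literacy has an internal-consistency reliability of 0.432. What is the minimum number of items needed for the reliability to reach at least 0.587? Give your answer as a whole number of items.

n = 0.587 × (1 − 0.432) / [ 0.432 × (1 − 0.587) ]
  = 0.333416 / 0.178416 = 1.8688
1.8688 × 36 = 67.28 → 68 items

68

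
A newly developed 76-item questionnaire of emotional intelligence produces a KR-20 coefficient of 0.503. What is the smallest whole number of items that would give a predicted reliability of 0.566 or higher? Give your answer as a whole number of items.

98

n = 0.566(1 − 0.503) / [0.503(1 − 0.566)]
  = 0.281302 / 0.218302 = 1.2886
Items needed = n × 76 = 1.2886 × 76 ≈ 97.93 → round up to 98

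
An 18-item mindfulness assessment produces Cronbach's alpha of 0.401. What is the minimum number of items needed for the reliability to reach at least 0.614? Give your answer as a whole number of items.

Rearranging the Spearman-Brown formula for n,
n = r_target (1 − r_old) / [ r_old (1 − r_target) ]
n = 0.614(1 − 0.401) / [0.401(1 − 0.614)]
n = 0.367786 / 0.154786 ≈ 2.3761
Items needed = n × 18 = 2.3761 × 18 ≈ 42.77 → round up to 43

43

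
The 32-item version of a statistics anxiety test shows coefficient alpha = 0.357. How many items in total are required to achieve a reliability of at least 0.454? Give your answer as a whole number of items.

n = [0.454 × 0.643] / [0.357 × 0.546]
n = 0.291922 / 0.194922 ≈ 1.4976
So the test needs 1.4976 × 32 ≈ 47.92 items; rounding up, 48.

48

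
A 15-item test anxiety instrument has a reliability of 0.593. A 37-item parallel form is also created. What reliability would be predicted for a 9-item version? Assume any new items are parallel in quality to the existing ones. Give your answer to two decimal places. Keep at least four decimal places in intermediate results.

Only the ratio of lengths matters: n = 9/15 = 0.6000
r_{9} = n·r / (1 + (n − 1)·r) = 0.3558 / 0.7628 ≈ 0.4664

0.47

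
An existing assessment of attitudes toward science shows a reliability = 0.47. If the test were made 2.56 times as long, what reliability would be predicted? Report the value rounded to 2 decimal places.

r_new = (2.56 × 0.47) / (1 + (2.56 − 1) × 0.47)
r_new = 1.2032 / 1.7332 ≈ 0.6942

0.69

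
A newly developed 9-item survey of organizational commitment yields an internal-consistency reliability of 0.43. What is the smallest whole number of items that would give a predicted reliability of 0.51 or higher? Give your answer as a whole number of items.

13

Spearman-Brown solved for the length factor n:
n = r*(1 − r) / [ r (1 − r*) ]
n = 0.51(1 − 0.43) / [0.43(1 − 0.51)]
n = 0.2907 / 0.2107 ≈ 1.3797
So the test needs 1.3797 × 9 ≈ 12.42 items; rounding up, 13.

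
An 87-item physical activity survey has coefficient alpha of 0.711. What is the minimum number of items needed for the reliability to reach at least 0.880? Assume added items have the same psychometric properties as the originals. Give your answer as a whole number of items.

Spearman-Brown solved for the length factor n:
n = r*(1 − r) / [ r (1 − r*) ]
n = [0.880 × 0.289] / [0.711 × 0.120]
  = 0.254320 / 0.085320 = 2.9808
2.9808 × 87 = 259.33 → 260 items

260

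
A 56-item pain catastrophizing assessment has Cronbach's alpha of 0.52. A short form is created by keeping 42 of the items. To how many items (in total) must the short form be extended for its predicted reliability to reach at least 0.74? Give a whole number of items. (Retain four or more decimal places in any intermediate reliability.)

Short-form reliability: n = 42/56 = 0.7500; r_42 = n·r/(1+(n−1)r) ≈ 0.4483
Then solve for n' with r_old = 0.4483, r_target = 0.74: n' = 0.74(1 − 0.4483)/[0.4483(1 − 0.74)] = 3.5026
Items = 3.5026 × 42 ≈ 147.11 → 148

148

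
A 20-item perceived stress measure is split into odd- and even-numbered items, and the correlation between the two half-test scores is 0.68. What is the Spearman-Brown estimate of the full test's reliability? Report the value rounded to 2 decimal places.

r_full = 2(0.68) / (1 + 0.68)
       = 1.3600 / 1.6800 = 0.8095

0.81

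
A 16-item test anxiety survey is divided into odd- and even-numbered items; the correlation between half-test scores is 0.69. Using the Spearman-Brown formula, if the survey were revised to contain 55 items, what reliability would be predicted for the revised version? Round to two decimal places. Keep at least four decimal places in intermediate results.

Spearman-Brown correction (n = 2): r_full = 2·0.69/(1 + 0.69) = 0.8166
Length factor from 16 to 55 items: n = 55/16 = 3.4375
r_new = n·r_full / (1 + (n − 1)·r_full) = 2.8071 / 2.9905 ≈ 0.9387

0.94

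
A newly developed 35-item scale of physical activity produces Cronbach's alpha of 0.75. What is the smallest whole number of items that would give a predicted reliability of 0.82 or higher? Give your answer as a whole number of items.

54

Spearman-Brown solved for the length factor n:
n = r_target (1 − r_old) / [ r_old (1 − r_target) ]
n = 0.82(1 − 0.75) / [0.75(1 − 0.82)]
n = 0.2050 / 0.1350 ≈ 1.5185
Items needed = n × 35 = 1.5185 × 35 ≈ 53.15 → round up to 54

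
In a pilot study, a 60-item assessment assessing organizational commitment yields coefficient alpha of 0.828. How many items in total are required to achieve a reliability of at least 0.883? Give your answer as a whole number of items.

95

Invert Spearman-Brown to solve for n:
n = r_target (1 − r_old) / [ r_old (1 − r_target) ]
n = [0.883 × 0.172] / [0.828 × 0.117]
  = 0.151876 / 0.096876 = 1.5677
1.5677 × 60 = 94.06 → 95 items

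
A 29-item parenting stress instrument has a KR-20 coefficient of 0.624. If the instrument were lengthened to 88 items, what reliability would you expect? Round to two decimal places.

n = 88/29 = 3.0345
Spearman-Brown: r_new = n·r / (1 + (n − 1)·r)
r_new = (3.0345 × 0.624) / (1 + (3.0345 − 1) × 0.624)
     = 1.8935 / 2.2695 = 0.8343

0.83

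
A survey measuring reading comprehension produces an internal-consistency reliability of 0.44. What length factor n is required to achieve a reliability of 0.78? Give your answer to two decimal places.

n = 0.78(1 − 0.44) / [0.44(1 − 0.78)]
n = 0.4368 / 0.0968 ≈ 4.5124

4.51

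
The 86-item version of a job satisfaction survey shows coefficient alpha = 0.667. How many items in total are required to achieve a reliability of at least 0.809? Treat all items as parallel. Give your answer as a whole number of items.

Invert Spearman-Brown to solve for n:
n = r_target (1 − r_old) / [ r_old (1 − r_target) ]
n = 0.809 × (1 − 0.667) / [ 0.667 × (1 − 0.809) ]
n = 0.269397 / 0.127397 ≈ 2.1146
So the test needs 2.1146 × 86 ≈ 181.86 items; rounding up, 182.

182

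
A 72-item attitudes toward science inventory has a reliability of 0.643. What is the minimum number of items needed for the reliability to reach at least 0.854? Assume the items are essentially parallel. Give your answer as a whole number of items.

n = [0.854 × 0.357] / [0.643 × 0.146]
  = 0.304878 / 0.093878 = 3.2476
So the test needs 3.2476 × 72 ≈ 233.83 items; rounding up, 234.

234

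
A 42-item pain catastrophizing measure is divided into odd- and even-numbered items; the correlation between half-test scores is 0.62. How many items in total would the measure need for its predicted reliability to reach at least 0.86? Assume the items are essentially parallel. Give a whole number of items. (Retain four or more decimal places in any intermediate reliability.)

Corrected full-test reliability: r_full = 2 × 0.62 / (1 + 0.62) ≈ 0.7654
Solve Spearman-Brown for n: n = 0.86(1 − 0.7654) / [0.7654(1 − 0.86)] = 1.8828
Required items = 1.8828 × 42 = 79.08, so 80 items.

80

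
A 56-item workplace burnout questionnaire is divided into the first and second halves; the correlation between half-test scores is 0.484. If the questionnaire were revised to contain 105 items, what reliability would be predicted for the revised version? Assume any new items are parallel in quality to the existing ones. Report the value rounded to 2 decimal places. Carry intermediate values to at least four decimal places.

Full-test reliability from the split-half r: r_full = 2(0.484)/(1 + 0.484) = 0.6523
Length factor from 56 to 105 items: n = 105/56 = 1.8750
r_new = n·r_full / (1 + (n − 1)·r_full) = 1.2231 / 1.5708 ≈ 0.7786

0.78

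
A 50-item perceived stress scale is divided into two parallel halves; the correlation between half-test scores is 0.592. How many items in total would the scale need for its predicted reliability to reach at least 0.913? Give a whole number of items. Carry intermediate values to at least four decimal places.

181

Corrected full-test reliability: r_full = 2 × 0.592 / (1 + 0.592) ≈ 0.7437
n = r_tgt(1 − r_full) / [r_full(1 − r_tgt)] = 0.913 × 0.2563 / (0.7437 × 0.087) ≈ 3.6166
Required items = 3.6166 × 50 = 180.83, so 181 items.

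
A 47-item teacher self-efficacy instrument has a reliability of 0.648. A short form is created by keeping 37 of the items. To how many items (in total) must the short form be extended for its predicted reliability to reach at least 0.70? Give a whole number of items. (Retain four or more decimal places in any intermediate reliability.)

Short-form reliability: n = 37/47 = 0.7872; r_37 = n·r/(1+(n−1)r) ≈ 0.5917
Then solve for n' with r_old = 0.5917, r_target = 0.70: n' = 0.70(1 − 0.5917)/[0.5917(1 − 0.70)] = 1.6101
Items = 1.6101 × 37 ≈ 59.57 → 60

60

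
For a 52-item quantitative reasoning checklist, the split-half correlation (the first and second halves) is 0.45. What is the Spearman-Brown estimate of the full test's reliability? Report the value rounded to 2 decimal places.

0.62

The full test is twice the length of either half (n = 2).
r_full = 2(0.45) / (1 + 0.45)
       = 0.9000 / 1.4500 = 0.6207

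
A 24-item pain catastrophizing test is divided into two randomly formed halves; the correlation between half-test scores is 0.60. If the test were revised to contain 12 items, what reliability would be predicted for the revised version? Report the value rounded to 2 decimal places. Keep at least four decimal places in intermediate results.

Full-test reliability from the split-half r: r_full = 2(0.60)/(1 + 0.60) = 0.7500
Length factor from 24 to 12 items: n = 12/24 = 0.5000
r_new = n·r_full / (1 + (n − 1)·r_full) = 0.3750 / 0.6250 ≈ 0.6000

0.60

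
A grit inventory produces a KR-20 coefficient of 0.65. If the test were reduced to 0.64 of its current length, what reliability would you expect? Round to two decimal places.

By Spearman-Brown, r_new = n r / (1 + (n − 1) r).
r_new = 0.64·0.65 / [1 + (0.64 − 1)·0.65]
     = 0.4160 / 0.7660 = 0.5431

0.54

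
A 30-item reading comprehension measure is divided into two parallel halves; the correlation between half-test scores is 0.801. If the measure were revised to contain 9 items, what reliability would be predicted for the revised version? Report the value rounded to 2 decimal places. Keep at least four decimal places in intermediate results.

0.71

Full-test reliability from the split-half r: r_full = 2(0.801)/(1 + 0.801) = 0.8895
Length factor from 30 to 9 items: n = 9/30 = 0.3000
r_new = n·r_full / (1 + (n − 1)·r_full) = 0.2668 / 0.3774 ≈ 0.7069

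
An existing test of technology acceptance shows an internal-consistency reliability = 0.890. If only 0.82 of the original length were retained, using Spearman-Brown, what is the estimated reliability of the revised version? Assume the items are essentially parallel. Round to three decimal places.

r_new = 0.82·0.890 / [1 + (0.82 − 1)·0.890]
r_new = 0.7298 / 0.8398 ≈ 0.8690

0.869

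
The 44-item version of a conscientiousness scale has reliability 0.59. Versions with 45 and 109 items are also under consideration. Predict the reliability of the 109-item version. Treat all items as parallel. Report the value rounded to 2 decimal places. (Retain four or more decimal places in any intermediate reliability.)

The 45-item form is not needed; work directly from the 44-item form with n = 109/44 = 2.4773.
r_{109} = n·r / (1 + (n − 1)·r) = 1.4616 / 1.8716 ≈ 0.7809

0.78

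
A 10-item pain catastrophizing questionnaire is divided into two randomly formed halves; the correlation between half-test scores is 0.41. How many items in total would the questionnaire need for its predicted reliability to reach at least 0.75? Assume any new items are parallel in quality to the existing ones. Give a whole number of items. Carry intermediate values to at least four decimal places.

22

Corrected full-test reliability: r_full = 2 × 0.41 / (1 + 0.41) ≈ 0.5816
n = r_tgt(1 − r_full) / [r_full(1 − r_tgt)] = 0.75 × 0.4184 / (0.5816 × 0.25) ≈ 2.1582
Items = 2.1582 × 10 ≈ 21.58 → 22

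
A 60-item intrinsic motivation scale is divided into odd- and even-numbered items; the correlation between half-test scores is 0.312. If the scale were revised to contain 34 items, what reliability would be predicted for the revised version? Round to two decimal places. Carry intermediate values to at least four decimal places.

First correct the split-half correlation to full-test reliability: r_full = 2 × 0.312 / (1 + 0.312) ≈ 0.4756
Length factor from 60 to 34 items: n = 34/60 = 0.5667
r_new = n·r_full / (1 + (n − 1)·r_full) = 0.2695 / 0.7939 ≈ 0.3395

0.34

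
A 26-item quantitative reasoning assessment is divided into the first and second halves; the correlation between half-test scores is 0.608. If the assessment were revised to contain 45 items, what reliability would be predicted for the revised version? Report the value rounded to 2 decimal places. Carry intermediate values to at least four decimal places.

First correct the split-half correlation to full-test reliability: r_full = 2 × 0.608 / (1 + 0.608) ≈ 0.7562
Length factor from 26 to 45 items: n = 45/26 = 1.7308
r_new = n·r_full / (1 + (n − 1)·r_full) = 1.3088 / 1.5526 ≈ 0.8430

0.84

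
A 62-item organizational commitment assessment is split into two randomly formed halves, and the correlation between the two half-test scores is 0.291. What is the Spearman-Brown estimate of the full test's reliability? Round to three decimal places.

0.451

r_full = 2r_hh / (1 + r_hh) = 2 × 0.291 / (1 + 0.291)
       = 0.5820 / 1.2910 = 0.4508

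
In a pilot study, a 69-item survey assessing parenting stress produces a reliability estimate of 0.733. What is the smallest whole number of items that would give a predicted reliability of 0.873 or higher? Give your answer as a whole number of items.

Rearranging the Spearman-Brown formula for n,
n = r*(1 − r) / [ r (1 − r*) ]
n = 0.873(1 − 0.733) / [0.733(1 − 0.873)]
  = 0.233091 / 0.093091 = 2.5039
2.5039 × 69 = 172.77 → 173 items

173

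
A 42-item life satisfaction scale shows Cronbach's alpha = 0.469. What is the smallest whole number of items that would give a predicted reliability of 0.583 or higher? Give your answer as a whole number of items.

67

Spearman-Brown solved for the length factor n:
n = r*(1 − r) / [ r (1 − r*) ]
n = 0.583 × (1 − 0.469) / [ 0.469 × (1 − 0.583) ]
  = 0.309573 / 0.195573 = 1.5829
Items needed = n × 42 = 1.5829 × 42 ≈ 66.48 → round up to 67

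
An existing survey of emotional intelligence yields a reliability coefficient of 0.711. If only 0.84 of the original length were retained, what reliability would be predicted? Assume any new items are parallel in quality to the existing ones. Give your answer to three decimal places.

Apply the Spearman-Brown prophecy formula, r' = nr / [1 + (n − 1)r]:
r_new = 0.84·0.711 / [1 + (0.84 − 1)·0.711]
     = 0.5972 / 0.8862 = 0.6739

0.674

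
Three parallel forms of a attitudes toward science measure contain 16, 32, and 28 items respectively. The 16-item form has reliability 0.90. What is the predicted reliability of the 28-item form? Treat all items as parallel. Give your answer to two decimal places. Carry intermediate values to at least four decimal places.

0.94

The 32-item form is not needed; work directly from the 16-item form with n = 28/16 = 1.7500.
r_{28} = n·r / (1 + (n − 1)·r) = 1.5750 / 1.6750 ≈ 0.9403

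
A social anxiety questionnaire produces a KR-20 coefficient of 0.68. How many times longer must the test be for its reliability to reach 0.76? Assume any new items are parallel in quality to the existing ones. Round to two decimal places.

1.49

Invert Spearman-Brown to solve for n:
n = r_target (1 − r_old) / [ r_old (1 − r_target) ]
n = 0.76(1 − 0.68) / [0.68(1 − 0.76)]
n = 0.2432 / 0.1632 ≈ 1.4902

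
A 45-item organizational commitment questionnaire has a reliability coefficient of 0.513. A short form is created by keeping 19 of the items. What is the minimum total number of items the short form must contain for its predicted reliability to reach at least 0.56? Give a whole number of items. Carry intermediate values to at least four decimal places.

55

Short-form reliability: n = 19/45 = 0.4222; r_19 = n·r/(1+(n−1)r) ≈ 0.3078
Length factor from the short form to reach 0.56: n' = 0.56(1 − 0.3078) / [0.3078(1 − 0.56)] ≈ 2.8622
Items = 2.8622 × 19 ≈ 54.38 → 55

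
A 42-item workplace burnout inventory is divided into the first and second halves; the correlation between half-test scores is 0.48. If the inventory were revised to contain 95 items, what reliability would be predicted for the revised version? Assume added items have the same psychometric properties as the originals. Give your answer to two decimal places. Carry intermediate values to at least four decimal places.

Full-test reliability from the split-half r: r_full = 2(0.48)/(1 + 0.48) = 0.6486
Length factor from 42 to 95 items: n = 95/42 = 2.2619
r_new = n·r_full / (1 + (n − 1)·r_full) = 1.4671 / 1.8185 ≈ 0.8068

0.81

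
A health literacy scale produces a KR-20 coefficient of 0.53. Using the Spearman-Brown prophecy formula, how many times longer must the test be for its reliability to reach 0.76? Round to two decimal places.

2.81

n = [0.76 × 0.47] / [0.53 × 0.24]
  = 0.3572 / 0.1272 = 2.8082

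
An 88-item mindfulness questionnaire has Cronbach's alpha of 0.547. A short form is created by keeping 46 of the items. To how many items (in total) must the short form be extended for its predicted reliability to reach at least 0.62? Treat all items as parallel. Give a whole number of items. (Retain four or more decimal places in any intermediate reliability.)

119

Short-form reliability: n = 46/88 = 0.5227; r_46 = n·r/(1+(n−1)r) ≈ 0.3869
Length factor from the short form to reach 0.62: n' = 0.62(1 − 0.3869) / [0.3869(1 − 0.62)] ≈ 2.5855
Total items = 2.5855 × 46 = 118.93, rounded up to 119.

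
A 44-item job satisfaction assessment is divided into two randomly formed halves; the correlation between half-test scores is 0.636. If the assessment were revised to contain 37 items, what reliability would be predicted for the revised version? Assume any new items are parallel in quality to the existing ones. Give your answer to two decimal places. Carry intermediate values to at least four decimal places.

0.75

Full-test reliability from the split-half r: r_full = 2(0.636)/(1 + 0.636) = 0.7775
Length factor from 44 to 37 items: n = 37/44 = 0.8409
r_new = n·r_full / (1 + (n − 1)·r_full) = 0.6538 / 0.8763 ≈ 0.7461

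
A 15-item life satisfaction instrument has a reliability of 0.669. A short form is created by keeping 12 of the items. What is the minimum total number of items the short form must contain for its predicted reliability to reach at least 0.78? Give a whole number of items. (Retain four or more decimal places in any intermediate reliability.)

27

Short-form reliability: n = 12/15 = 0.8000; r_12 = n·r/(1+(n−1)r) ≈ 0.6179
Then solve for n' with r_old = 0.6179, r_target = 0.78: n' = 0.78(1 − 0.6179)/[0.6179(1 − 0.78)] = 2.1925
Total items = 2.1925 × 12 = 26.31, rounded up to 27.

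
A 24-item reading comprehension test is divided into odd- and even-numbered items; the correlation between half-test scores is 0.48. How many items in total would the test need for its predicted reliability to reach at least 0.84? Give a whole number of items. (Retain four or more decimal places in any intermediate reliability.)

r_full = 2(0.48)/(1 + 0.48) = 0.6486
n = r_tgt(1 − r_full) / [r_full(1 − r_tgt)] = 0.84 × 0.3514 / (0.6486 × 0.16) ≈ 2.8444
Required items = 2.8444 × 24 = 68.27, so 69 items.

69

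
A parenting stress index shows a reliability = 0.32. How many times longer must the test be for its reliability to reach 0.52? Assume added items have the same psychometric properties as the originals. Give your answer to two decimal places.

2.30

Spearman-Brown solved for the length factor n:
n = r*(1 − r) / [ r (1 − r*) ]
n = 0.52 × (1 − 0.32) / [ 0.32 × (1 − 0.52) ]
  = 0.3536 / 0.1536 = 2.3021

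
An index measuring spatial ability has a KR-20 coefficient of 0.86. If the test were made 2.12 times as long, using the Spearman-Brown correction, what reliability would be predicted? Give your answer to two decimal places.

Apply the Spearman-Brown prophecy formula, r' = nr / [1 + (n − 1)r]:
r_new = (2.12 × 0.86) / (1 + (2.12 − 1) × 0.86)
r_new = 1.8232 / 1.9632 ≈ 0.9287

0.93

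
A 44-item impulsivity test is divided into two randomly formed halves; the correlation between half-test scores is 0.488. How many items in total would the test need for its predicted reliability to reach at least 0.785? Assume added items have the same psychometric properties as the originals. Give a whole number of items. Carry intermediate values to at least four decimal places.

85

Corrected full-test reliability: r_full = 2 × 0.488 / (1 + 0.488) ≈ 0.6559
Solve Spearman-Brown for n: n = 0.785(1 − 0.6559) / [0.6559(1 − 0.785)] = 1.9155
Required items = 1.9155 × 44 = 84.28, so 85 items.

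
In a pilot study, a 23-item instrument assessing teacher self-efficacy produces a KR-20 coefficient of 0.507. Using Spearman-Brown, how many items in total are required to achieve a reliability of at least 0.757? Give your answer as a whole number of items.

70

n = 0.757(1 − 0.507) / [0.507(1 − 0.757)]
n = 0.373201 / 0.123201 ≈ 3.0292
Items needed = n × 23 = 3.0292 × 23 ≈ 69.67 → round up to 70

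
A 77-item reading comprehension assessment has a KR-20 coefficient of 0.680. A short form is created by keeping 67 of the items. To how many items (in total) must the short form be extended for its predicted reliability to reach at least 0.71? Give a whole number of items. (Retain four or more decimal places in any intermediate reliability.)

First, r for the 67-item form: n = 67/77 = 0.8701, so r_67 = 0.8701·0.680/(1 + (0.8701 − 1)·0.680) = 0.6490
Length factor from the short form to reach 0.71: n' = 0.71(1 − 0.6490) / [0.6490(1 − 0.71)] ≈ 1.3241
Total items = 1.3241 × 67 = 88.71, rounded up to 89.

89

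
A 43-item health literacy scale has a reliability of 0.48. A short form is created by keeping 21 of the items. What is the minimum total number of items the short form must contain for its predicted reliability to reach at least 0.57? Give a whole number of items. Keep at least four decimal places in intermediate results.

First, r for the 21-item form: n = 21/43 = 0.4884, so r_21 = 0.4884·0.48/(1 + (0.4884 − 1)·0.48) = 0.3107
Then solve for n' with r_old = 0.3107, r_target = 0.57: n' = 0.57(1 − 0.3107)/[0.3107(1 − 0.57)] = 2.9409
Items = 2.9409 × 21 ≈ 61.76 → 62

62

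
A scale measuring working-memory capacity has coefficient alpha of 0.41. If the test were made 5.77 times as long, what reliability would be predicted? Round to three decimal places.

Spearman-Brown: r_new = n·r / (1 + (n − 1)·r)
r_new = 5.77·0.41 / [1 + (5.77 − 1)·0.41]
r_new = 2.3657 / 2.9557 ≈ 0.8004

0.800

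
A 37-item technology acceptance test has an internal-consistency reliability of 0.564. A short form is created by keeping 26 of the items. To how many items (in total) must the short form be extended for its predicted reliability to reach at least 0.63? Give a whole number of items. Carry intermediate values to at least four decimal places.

49

Short-form reliability: n = 26/37 = 0.7027; r_26 = n·r/(1+(n−1)r) ≈ 0.4762
Length factor from the short form to reach 0.63: n' = 0.63(1 − 0.4762) / [0.4762(1 − 0.63)] ≈ 1.8729
Total items = 1.8729 × 26 = 48.70, rounded up to 49.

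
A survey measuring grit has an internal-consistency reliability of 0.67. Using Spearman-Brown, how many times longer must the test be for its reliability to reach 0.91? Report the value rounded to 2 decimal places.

4.98

n = [0.91 × 0.33] / [0.67 × 0.09]
  = 0.3003 / 0.0603 = 4.9801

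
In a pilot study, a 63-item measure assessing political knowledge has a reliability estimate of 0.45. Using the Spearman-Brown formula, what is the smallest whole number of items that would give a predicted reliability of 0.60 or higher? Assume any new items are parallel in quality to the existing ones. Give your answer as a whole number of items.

n = [0.60 × 0.55] / [0.45 × 0.40]
n = 0.3300 / 0.1800 ≈ 1.8333
1.8333 × 63 = 115.50 → 116 items

116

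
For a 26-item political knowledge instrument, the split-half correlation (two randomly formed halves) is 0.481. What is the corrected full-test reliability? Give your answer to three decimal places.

0.650

Each half is half the length of the full test, so the full test is n = 2 times a half.
r_full = 2(0.481) / (1 + 0.481)
r_full = 0.9620 / 1.4810 ≈ 0.6496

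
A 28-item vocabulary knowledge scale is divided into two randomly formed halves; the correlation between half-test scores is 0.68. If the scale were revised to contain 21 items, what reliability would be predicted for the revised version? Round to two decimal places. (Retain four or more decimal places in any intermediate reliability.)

First correct the split-half correlation to full-test reliability: r_full = 2 × 0.68 / (1 + 0.68) ≈ 0.8095
Then adjust to 21 items: n = 21/28 = 0.7500
r_new = n·r_full / (1 + (n − 1)·r_full) = 0.6071 / 0.7976 ≈ 0.7612

0.76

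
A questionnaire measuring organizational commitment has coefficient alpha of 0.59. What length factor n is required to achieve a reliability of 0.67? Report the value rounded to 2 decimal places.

Rearranging the Spearman-Brown formula for n,
n = r_target (1 − r_old) / [ r_old (1 − r_target) ]
n = 0.67(1 − 0.59) / [0.59(1 − 0.67)]
  = 0.2747 / 0.1947 = 1.4109

1.41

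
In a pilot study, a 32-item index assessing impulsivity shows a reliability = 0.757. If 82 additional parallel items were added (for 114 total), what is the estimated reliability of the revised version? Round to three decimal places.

n = 114/32 = 3.5625
r_new = 3.5625·0.757 / [1 + (3.5625 − 1)·0.757]
r_new = 2.6968 / 2.9398 ≈ 0.9173

0.917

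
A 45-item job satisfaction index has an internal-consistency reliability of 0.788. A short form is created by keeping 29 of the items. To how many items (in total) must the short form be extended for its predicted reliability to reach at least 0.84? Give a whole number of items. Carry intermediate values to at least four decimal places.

Short-form reliability: n = 29/45 = 0.6444; r_29 = n·r/(1+(n−1)r) ≈ 0.7055
Length factor from the short form to reach 0.84: n' = 0.84(1 − 0.7055) / [0.7055(1 − 0.84)] ≈ 2.1915
Total items = 2.1915 × 29 = 63.55, rounded up to 64.

64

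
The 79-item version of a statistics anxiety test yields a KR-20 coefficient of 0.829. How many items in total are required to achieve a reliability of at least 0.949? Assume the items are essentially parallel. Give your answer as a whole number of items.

Invert Spearman-Brown to solve for n:
n = r_target (1 − r_old) / [ r_old (1 − r_target) ]
n = [0.949 × 0.171] / [0.829 × 0.051]
  = 0.162279 / 0.042279 = 3.8383
3.8383 × 79 = 303.23 → 304 items

304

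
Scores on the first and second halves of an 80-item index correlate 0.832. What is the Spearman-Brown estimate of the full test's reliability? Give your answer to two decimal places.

The full test is twice the length of either half (n = 2).
r_full = 2r_hh / (1 + r_hh) = 2 × 0.832 / (1 + 0.832)
r_full = 1.6640 / 1.8320 ≈ 0.9083

0.91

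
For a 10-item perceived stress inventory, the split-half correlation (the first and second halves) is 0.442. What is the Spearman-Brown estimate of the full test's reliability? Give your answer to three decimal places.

0.613

Each half is half the length of the full test, so the full test is n = 2 times a half.
r_full = 2r_hh / (1 + r_hh) = 2 × 0.442 / (1 + 0.442)
r_full = 0.8840 / 1.4420 ≈ 0.6130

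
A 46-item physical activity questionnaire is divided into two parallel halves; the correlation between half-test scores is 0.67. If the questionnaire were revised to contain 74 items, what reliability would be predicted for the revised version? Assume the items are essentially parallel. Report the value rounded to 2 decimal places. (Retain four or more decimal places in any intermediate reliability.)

Full-test reliability from the split-half r: r_full = 2(0.67)/(1 + 0.67) = 0.8024
Length factor from 46 to 74 items: n = 74/46 = 1.6087
r_new = n·r_full / (1 + (n − 1)·r_full) = 1.2908 / 1.4884 ≈ 0.8672

0.87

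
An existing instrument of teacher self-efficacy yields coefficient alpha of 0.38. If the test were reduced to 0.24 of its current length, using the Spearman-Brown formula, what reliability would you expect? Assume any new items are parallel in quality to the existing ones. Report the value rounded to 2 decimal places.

r_new = (0.24 × 0.38) / (1 + (0.24 − 1) × 0.38)
r_new = 0.0912 / 0.7112 ≈ 0.1282

0.13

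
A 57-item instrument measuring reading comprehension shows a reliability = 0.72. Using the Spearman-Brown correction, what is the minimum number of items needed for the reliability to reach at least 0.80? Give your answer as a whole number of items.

89

Spearman-Brown solved for the length factor n:
n = r*(1 − r) / [ r (1 − r*) ]
n = 0.80 × (1 − 0.72) / [ 0.72 × (1 − 0.80) ]
n = 0.2240 / 0.1440 ≈ 1.5556
1.5556 × 57 = 88.67 → 89 items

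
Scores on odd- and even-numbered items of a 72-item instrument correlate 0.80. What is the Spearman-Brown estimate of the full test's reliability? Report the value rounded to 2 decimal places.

r_full = 2(0.80) / (1 + 0.80)
       = 1.6000 / 1.8000 = 0.8889

0.89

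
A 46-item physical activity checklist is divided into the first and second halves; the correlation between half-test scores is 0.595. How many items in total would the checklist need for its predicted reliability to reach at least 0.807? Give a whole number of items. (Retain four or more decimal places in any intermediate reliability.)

r_full = 2(0.595)/(1 + 0.595) = 0.7461
n = r_tgt(1 − r_full) / [r_full(1 − r_tgt)] = 0.807 × 0.2539 / (0.7461 × 0.193) ≈ 1.4229
Items = 1.4229 × 46 ≈ 65.45 → 66

66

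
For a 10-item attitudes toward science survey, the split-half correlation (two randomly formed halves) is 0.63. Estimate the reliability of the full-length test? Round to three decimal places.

Each half is half the length of the full test, so the full test is n = 2 times a half.
r_full = 2r_hh / (1 + r_hh) = 2 × 0.63 / (1 + 0.63)
r_full = 1.2600 / 1.6300 ≈ 0.7730

0.773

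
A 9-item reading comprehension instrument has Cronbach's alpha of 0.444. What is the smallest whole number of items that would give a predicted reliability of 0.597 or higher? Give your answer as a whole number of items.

Spearman-Brown solved for the length factor n:
n = r_target (1 − r_old) / [ r_old (1 − r_target) ]
n = 0.597(1 − 0.444) / [0.444(1 − 0.597)]
n = 0.331932 / 0.178932 ≈ 1.8551
1.8551 × 9 = 16.70 → 17 items

17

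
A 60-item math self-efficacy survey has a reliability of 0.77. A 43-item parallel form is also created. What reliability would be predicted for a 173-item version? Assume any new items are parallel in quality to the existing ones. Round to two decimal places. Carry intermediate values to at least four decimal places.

The 43-item form is not needed; work directly from the 60-item form with n = 173/60 = 2.8833.
r_{173} = n·r / (1 + (n − 1)·r) = 2.2201 / 2.4501 ≈ 0.9061

0.91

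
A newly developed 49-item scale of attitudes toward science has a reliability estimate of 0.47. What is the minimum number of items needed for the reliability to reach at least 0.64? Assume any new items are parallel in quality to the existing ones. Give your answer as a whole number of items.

99

n = 0.64 × (1 − 0.47) / [ 0.47 × (1 − 0.64) ]
n = 0.3392 / 0.1692 ≈ 2.0047
2.0047 × 49 = 98.23 → 99 items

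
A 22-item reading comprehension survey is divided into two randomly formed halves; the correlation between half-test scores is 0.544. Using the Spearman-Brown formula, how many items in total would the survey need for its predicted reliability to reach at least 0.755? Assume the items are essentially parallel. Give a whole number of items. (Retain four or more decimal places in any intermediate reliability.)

Corrected full-test reliability: r_full = 2 × 0.544 / (1 + 0.544) ≈ 0.7047
n = r_tgt(1 − r_full) / [r_full(1 − r_tgt)] = 0.755 × 0.2953 / (0.7047 × 0.245) ≈ 1.2913
Required items = 1.2913 × 22 = 28.41, so 29 items.

29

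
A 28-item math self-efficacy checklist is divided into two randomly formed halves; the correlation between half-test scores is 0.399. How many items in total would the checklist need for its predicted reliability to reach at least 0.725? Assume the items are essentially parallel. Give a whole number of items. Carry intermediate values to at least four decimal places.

r_full = 2(0.399)/(1 + 0.399) = 0.5704
n = r_tgt(1 − r_full) / [r_full(1 − r_tgt)] = 0.725 × 0.4296 / (0.5704 × 0.275) ≈ 1.9856
Required items = 1.9856 × 28 = 55.60, so 56 items.

56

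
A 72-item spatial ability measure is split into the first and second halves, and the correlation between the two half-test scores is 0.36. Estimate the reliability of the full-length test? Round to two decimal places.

0.53

The full test is twice the length of either half (n = 2).
r_full = 2r_hh / (1 + r_hh) = 2 × 0.36 / (1 + 0.36)
r_full = 0.7200 / 1.3600 ≈ 0.5294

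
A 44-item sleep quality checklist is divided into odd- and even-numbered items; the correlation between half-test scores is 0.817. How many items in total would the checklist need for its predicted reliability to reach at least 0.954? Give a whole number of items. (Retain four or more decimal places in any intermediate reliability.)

Corrected full-test reliability: r_full = 2 × 0.817 / (1 + 0.817) ≈ 0.8993
n = r_tgt(1 − r_full) / [r_full(1 − r_tgt)] = 0.954 × 0.1007 / (0.8993 × 0.046) ≈ 2.3223
Items = 2.3223 × 44 ≈ 102.18 → 103

103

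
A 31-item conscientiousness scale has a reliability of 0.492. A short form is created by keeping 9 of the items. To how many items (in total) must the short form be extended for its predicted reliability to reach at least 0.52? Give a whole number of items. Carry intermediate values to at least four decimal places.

First, r for the 9-item form: n = 9/31 = 0.2903, so r_9 = 0.2903·0.492/(1 + (0.2903 − 1)·0.492) = 0.2195
Length factor from the short form to reach 0.52: n' = 0.52(1 − 0.2195) / [0.2195(1 − 0.52)] ≈ 3.8521
Items = 3.8521 × 9 ≈ 34.67 → 35

35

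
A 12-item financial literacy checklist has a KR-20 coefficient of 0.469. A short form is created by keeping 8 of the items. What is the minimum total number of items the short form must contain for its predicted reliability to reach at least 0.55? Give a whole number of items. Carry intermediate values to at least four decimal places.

First, r for the 8-item form: n = 8/12 = 0.6667, so r_8 = 0.6667·0.469/(1 + (0.6667 − 1)·0.469) = 0.3706
Then solve for n' with r_old = 0.3706, r_target = 0.55: n' = 0.55(1 − 0.3706)/[0.3706(1 − 0.55)] = 2.0757
Items = 2.0757 × 8 ≈ 16.61 → 17

17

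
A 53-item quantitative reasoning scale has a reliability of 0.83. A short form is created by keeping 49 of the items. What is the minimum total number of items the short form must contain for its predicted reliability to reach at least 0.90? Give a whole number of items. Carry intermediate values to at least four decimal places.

98

Short-form reliability: n = 49/53 = 0.9245; r_49 = n·r/(1+(n−1)r) ≈ 0.8186
Length factor from the short form to reach 0.90: n' = 0.90(1 − 0.8186) / [0.8186(1 − 0.90)] ≈ 1.9944
Total items = 1.9944 × 49 = 97.73, rounded up to 98.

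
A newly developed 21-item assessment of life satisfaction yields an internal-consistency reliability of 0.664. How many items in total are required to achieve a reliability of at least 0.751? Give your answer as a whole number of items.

33

Spearman-Brown solved for the length factor n:
n = r_target (1 − r_old) / [ r_old (1 − r_target) ]
n = 0.751 × (1 − 0.664) / [ 0.664 × (1 − 0.751) ]
n = 0.252336 / 0.165336 ≈ 1.5262
So the test needs 1.5262 × 21 ≈ 32.05 items; rounding up, 33.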